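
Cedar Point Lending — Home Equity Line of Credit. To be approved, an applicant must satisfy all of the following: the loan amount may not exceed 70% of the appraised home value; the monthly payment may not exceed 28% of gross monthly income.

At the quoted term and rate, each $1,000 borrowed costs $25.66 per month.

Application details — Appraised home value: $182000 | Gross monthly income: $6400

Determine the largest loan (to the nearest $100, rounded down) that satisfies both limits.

$69,800

Payment cap: 28% × $6,400 = $1,792/month.
At $25.66 per $1,000, that supports 1,792/25.66 × 1,000 ≈ $69,836 → $69,800.
LTV cap: 70% × $182,000 = $127,400 → $127,400.
Binding constraint: payment-to-income.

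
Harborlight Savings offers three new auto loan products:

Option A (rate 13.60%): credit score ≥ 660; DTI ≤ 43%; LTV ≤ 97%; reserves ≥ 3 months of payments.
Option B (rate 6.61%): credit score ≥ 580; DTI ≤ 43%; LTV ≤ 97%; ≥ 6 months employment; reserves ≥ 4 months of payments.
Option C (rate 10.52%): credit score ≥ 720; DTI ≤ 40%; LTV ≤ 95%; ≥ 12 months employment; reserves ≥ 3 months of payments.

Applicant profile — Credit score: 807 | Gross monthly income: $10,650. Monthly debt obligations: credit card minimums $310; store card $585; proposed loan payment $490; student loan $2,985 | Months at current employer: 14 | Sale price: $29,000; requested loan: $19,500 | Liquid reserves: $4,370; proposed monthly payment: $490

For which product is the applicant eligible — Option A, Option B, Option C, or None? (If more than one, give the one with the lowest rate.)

Option B

Total debts = (310 + 585 + 490 + 2,985) = 4,370; DTI = 4,370/10,650 = 41%.
LTV = 19,500/29,000 = 67.2%.
Reserves = 4,370/490 = 8.9 months.
Option A: score 807 ≥ 660; DTI 41% ≤ 43%; LTV 67.2% ≤ 97%; reserves 8.9 ≥ 3 mo → qualifies.
Option B: score 807 ≥ 580; DTI 41% ≤ 43%; LTV 67.2% ≤ 97%; employment 14 ≥ 6 mo; reserves 8.9 ≥ 4 mo → qualifies.
Option C: score 807 ≥ 720; DTI 41% > 40%; LTV 67.2% ≤ 95%; employment 14 ≥ 12 mo; reserves 8.9 ≥ 3 mo → does not qualify.
Qualifying: Option A, Option B. Lowest rate is 6.61% → Option B.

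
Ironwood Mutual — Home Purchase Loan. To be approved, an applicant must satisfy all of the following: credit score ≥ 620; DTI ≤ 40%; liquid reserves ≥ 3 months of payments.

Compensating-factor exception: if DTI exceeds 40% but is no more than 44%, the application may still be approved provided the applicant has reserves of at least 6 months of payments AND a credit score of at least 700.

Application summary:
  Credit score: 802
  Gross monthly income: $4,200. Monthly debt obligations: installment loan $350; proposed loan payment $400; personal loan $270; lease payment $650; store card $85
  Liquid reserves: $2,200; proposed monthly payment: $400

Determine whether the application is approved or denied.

Credit score 802 ≥ 620 (meets base)
Total debts = (350 + 400 + 270 + 650 + 85) = 1,755. DTI: 1,755 ÷ 4,200 = 41.8%, over the 40% base limit.
Reserves = 2,200/400 = 5.5 months ≥ 3
DTI 41.8% is within the 40%–44% exception band; checking compensating factors.
Reserves 5.5 < 6 months; credit score 802 ≥ 700.
Override conditions not both satisfied; exception does not apply.

Denied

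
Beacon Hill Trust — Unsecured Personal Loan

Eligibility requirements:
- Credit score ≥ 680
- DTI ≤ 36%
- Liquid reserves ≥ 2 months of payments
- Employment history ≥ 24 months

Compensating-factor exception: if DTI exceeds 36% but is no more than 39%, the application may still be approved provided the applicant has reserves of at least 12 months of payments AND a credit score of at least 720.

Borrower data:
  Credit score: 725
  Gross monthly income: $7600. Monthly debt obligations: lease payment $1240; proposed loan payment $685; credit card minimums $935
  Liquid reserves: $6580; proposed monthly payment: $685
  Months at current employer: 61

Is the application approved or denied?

Credit score 725 ≥ 680 (meets base)
Total debts = (1,240 + 685 + 935) = 2,860. DTI = 2,860/7,600 = 37.6% > 36% — standard DTI limit exceeded.
Reserves: 6,580 ÷ 685 = 9.6 months (meets 2-month minimum)
Employment 61 ≥ 24 months
DTI 37.6% is within the 36%–39% exception band; checking compensating factors.
Override check — reserves: 9.6 mo (short of 12); score: 725 (ok).
Compensating-factor requirement not fully met.

Denied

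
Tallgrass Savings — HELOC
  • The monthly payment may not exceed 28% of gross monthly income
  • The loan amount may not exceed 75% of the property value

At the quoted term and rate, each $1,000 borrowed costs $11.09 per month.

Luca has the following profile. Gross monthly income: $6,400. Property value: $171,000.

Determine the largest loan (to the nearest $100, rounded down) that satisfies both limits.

$128,200

Payment cap: 28% × $6,400 = $1,792/month.
At $11.09 per $1,000, that supports 1,792/11.09 × 1,000 ≈ $161,587 → $161,500.
LTV cap: 75% × $171,000 = $128,250 → $128,200.
Binding constraint: loan-to-value.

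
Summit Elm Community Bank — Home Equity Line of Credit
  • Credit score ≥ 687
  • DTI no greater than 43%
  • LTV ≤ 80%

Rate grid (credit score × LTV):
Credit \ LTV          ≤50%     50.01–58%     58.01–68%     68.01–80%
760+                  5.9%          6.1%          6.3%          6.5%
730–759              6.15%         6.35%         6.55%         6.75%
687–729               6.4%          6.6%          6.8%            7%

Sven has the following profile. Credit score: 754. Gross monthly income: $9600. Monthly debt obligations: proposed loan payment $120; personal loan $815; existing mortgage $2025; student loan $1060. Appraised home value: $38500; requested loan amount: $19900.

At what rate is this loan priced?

6.35%

Credit score 754 ≥ 687; Total monthly debts = (120 + 815 + 2,025 + 1,060) = 4,020. Debt-to-income = 4,020/9,600 = 41.9% — meets 43% limit
LTV = 19,900/38,500 = 51.7% ≤ 80%
Row: 754 falls in 730–759. Column: 51.7% falls in 50.01–58%. Rate = 6.35%.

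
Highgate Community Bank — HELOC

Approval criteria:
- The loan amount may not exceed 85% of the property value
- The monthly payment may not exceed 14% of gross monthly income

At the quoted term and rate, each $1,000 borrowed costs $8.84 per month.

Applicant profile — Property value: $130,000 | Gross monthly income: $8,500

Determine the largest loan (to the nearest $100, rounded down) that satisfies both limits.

$110,500

Payment cap: 14% × $8,500 = $1,190/month.
At $8.84 per $1,000, that supports 1,190/8.84 × 1,000 ≈ $134,615 → $134,600.
LTV cap: 85% × $130,000 = $110,500 → $110,500.
Binding constraint: loan-to-value.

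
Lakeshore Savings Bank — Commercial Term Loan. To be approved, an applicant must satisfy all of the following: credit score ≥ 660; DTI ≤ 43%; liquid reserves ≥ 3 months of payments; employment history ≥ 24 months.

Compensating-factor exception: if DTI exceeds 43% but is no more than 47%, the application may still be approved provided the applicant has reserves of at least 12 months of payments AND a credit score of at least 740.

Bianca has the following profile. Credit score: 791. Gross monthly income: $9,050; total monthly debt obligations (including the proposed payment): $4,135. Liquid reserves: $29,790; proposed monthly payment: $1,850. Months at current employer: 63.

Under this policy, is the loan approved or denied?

Approved

Credit score 791 ≥ 660 (meets base)
DTI = 4,135/9,050 = 45.7% > 43% — standard DTI limit exceeded.
Liquid reserves cover 29,790/1,850 = 16.1 months — ≥ 3 required
Employment 63 ≥ 24 months
45.7% falls in the override range (43%–47%), so the compensating-factor test applies.
Override check — reserves: 16.1 mo (ok); score: 791 (ok).
Both compensating conditions met → exception applies.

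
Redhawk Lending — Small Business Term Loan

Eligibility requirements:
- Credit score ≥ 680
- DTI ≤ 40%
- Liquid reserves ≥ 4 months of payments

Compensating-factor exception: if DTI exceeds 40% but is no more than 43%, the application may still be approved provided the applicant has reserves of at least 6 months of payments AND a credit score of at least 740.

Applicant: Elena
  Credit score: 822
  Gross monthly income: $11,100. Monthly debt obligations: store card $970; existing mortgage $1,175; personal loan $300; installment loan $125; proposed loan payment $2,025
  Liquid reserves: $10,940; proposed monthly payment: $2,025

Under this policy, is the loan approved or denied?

Credit score 822 ≥ 680 (meets base)
Total debts = (970 + 1,175 + 300 + 125 + 2,025) = 4,595. DTI = 4,595/11,100 = 41.4% > 40% — standard DTI limit exceeded.
Liquid reserves cover 10,940/2,025 = 5.4 months — ≥ 4 required
41.4% falls in the override range (40%–43%), so the compensating-factor test applies.
Override check — reserves: 5.4 mo (short of 6); score: 822 (ok).
Compensating-factor requirement not fully met.

Denied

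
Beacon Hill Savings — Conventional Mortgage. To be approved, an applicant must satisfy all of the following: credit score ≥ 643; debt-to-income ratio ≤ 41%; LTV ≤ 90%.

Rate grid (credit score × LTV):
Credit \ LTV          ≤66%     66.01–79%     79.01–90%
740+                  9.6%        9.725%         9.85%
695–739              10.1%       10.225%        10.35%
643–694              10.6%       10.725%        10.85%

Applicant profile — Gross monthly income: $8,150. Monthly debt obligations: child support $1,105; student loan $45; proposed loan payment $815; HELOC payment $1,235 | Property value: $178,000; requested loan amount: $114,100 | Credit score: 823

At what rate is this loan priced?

9.6%

Credit score 823 ≥ 643; Total monthly debts = (1,105 + 45 + 815 + 1,235) = 3,200. DTI = 3,200/8,150 = 39.3% ≤ 41%
Loan-to-value = 114,100/178,000 = 64.1% — pass (90% max)
Row: 823 falls in 740+. Column: 64.1% falls in ≤66%. Rate = 9.6%.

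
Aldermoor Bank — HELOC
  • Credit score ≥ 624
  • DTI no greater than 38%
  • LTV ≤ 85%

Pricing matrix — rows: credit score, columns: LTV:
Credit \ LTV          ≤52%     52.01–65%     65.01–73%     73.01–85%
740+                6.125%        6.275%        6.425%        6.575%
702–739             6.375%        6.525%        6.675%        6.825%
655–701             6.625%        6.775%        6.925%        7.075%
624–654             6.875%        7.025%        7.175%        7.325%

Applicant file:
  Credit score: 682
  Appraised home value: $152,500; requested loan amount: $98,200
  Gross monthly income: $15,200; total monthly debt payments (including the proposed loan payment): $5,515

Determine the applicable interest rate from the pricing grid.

6.775%

Credit score 682 ≥ 624; Debt-to-income = 5,515/15,200 = 36.3% — meets 38% limit
LTV = 98,200/152,500 = 64.4% ≤ 85%
Score 682 is in the 655–701 band; LTV 64.4% is in the 52.01–65% band → 6.775%.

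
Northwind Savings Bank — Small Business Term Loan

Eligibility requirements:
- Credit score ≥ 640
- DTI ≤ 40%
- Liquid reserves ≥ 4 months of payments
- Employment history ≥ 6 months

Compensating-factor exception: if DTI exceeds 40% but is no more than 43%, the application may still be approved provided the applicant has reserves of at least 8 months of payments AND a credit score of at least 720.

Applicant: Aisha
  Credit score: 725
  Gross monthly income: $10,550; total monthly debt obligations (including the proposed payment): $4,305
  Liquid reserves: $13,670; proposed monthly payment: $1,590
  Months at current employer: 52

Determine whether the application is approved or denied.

Credit score 725 ≥ 640 (meets base)
DTI = 4,305/10,550 = 40.8% > 40% — standard DTI limit exceeded.
Liquid reserves cover 13,670/1,590 = 8.6 months — ≥ 4 required
Employment 52 ≥ 6 months
40.8% falls in the override range (40%–43%), so the compensating-factor test applies.
Reserves 8.6 ≥ 8 months; credit score 725 ≥ 720.
Both compensating conditions met → exception applies.

Approved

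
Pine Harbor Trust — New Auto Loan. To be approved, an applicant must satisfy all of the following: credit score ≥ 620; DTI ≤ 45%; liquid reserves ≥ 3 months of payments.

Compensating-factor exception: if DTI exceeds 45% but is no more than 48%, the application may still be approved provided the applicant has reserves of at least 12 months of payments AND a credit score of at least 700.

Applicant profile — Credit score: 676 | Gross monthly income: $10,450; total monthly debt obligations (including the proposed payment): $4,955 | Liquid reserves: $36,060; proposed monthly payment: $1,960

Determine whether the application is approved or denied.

Denied

Credit score 676 ≥ 620 (meets base)
DTI: 4,955 ÷ 10,450 = 47.4%, over the 45% base limit.
Reserves: 36,060 ÷ 1,960 = 18.4 months (meets 3-month minimum)
47.4% falls in the override range (45%–48%), so the compensating-factor test applies.
Reserves 18.4 ≥ 12 months; credit score 676 < 700.
Compensating-factor requirement not fully met.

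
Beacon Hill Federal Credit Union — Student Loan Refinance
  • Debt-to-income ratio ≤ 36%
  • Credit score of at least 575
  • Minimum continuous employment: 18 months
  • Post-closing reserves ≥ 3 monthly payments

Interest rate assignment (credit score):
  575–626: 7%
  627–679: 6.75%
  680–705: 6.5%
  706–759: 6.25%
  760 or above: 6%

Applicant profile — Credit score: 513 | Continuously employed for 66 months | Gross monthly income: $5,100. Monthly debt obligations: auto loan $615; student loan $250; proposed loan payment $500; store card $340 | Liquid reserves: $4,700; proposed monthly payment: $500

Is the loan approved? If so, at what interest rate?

Denied

Credit score 513 < 575 (below minimum)
Employment 66 ≥ 18 months
Total monthly debts = (615 + 250 + 500 + 340) = 1,705. DTI = 1,705/5,100 = 33.4% ≤ 36%
Liquid reserves cover 4,700/500 = 9.4 months — ≥ 3 required
Not all requirements met → denied.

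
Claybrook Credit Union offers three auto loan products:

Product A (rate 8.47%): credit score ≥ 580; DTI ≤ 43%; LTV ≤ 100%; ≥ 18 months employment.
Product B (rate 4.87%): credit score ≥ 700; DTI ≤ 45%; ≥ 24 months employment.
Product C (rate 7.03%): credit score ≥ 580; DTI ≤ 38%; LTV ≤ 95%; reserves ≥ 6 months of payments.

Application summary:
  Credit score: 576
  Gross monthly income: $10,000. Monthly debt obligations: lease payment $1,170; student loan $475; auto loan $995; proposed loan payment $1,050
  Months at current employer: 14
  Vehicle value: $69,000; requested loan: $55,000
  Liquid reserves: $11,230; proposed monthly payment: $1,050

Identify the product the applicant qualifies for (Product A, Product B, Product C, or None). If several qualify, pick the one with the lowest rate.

Total debts = (1,170 + 475 + 995 + 1,050) = 3,690; DTI = 3,690/10,000 = 36.9%.
LTV = 55,000/69,000 = 79.7%.
Reserves = 11,230/1,050 = 10.7 months.
Product A: score 576 < 580; DTI 36.9% ≤ 43%; LTV 79.7% ≤ 100%; employment 14 < 18 mo → does not qualify.
Product B: score 576 < 700; DTI 36.9% ≤ 45%; employment 14 < 24 mo → does not qualify.
Product C: score 576 < 580; DTI 36.9% ≤ 38%; LTV 79.7% ≤ 95%; reserves 10.7 ≥ 6 mo → does not qualify.

None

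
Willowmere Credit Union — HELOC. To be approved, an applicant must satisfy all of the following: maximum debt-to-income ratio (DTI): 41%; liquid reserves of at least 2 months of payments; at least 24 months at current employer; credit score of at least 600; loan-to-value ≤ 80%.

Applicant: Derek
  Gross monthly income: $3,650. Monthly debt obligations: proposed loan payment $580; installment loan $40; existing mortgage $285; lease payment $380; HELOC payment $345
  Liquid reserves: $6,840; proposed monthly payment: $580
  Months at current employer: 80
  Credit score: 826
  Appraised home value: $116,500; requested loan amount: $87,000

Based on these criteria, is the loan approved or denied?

Total monthly debts = (580 + 40 + 285 + 380 + 345) = 1,630. DTI: 1,630 ÷ 3,650 = 44.7%, exceeds the 41% cap
Reserves = 6,840/580 = 11.8 months ≥ 2
Employment 80 ≥ 24 months
Credit score 826 ≥ 600 (meets)
LTV = 87,000/116,500 = 74.7% ≤ 80%
Fails on DTI.

Denied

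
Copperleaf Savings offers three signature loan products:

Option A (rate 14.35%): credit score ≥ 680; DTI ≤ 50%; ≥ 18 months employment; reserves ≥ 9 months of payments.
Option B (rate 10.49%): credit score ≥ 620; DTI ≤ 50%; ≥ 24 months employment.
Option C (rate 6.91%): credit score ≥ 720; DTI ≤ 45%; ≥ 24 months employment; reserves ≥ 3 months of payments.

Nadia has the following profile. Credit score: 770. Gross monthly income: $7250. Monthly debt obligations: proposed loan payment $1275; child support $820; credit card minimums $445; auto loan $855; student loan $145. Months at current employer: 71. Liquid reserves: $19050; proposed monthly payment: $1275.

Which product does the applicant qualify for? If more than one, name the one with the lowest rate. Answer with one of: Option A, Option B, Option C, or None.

Option B

Total debts = (1,275 + 820 + 445 + 855 + 145) = 3,540; DTI = 3,540/7,250 = 48.8%.
Reserves = 19,050/1,275 = 14.9 months.
Option A: score 770 ≥ 680; DTI 48.8% ≤ 50%; employment 71 ≥ 18 mo; reserves 14.9 ≥ 9 mo → qualifies.
Option B: score 770 ≥ 620; DTI 48.8% ≤ 50%; employment 71 ≥ 24 mo → qualifies.
Option C: score 770 ≥ 720; DTI 48.8% > 45%; employment 71 ≥ 24 mo; reserves 14.9 ≥ 3 mo → does not qualify.
Qualifying: Option A, Option B. Lowest rate is 10.49% → Option B.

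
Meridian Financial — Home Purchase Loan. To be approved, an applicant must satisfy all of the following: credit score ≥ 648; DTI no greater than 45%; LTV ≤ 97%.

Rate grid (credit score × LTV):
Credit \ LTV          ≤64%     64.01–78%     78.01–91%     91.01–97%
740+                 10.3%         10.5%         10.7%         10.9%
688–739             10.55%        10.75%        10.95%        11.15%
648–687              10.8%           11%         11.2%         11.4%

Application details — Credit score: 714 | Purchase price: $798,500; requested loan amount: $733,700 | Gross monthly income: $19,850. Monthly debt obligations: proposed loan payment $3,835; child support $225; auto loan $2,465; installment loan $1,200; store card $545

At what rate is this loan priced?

11.15%

Credit score 714 ≥ 648; Total monthly debts = (3,835 + 225 + 2,465 + 1,200 + 545) = 8,270. DTI: 8,270 ÷ 19,850 = 41.7%, within the 45% cap
Loan-to-value = 733,700/798,500 = 91.9% — pass (97% max)
Credit 714 → row 688–739; LTV 91.9% → column 91.01–97%. Grid cell → 11.15%.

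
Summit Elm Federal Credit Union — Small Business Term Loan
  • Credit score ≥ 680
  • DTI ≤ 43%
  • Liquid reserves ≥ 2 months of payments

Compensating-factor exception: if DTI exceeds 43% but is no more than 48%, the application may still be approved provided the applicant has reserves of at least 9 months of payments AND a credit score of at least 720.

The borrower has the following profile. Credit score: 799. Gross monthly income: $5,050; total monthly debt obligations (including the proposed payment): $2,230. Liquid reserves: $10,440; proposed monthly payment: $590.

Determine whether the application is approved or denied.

Approved

Credit score 799 ≥ 680 (meets base)
DTI = 2,230/5,050 = 44.2% > 43% — standard DTI limit exceeded.
Reserves = 10,440/590 = 17.7 months ≥ 2
DTI 44.2% is within the 43%–48% exception band; checking compensating factors.
Reserves 17.7 ≥ 9 months; credit score 799 ≥ 720.
Both override conditions satisfied; DTI exception granted.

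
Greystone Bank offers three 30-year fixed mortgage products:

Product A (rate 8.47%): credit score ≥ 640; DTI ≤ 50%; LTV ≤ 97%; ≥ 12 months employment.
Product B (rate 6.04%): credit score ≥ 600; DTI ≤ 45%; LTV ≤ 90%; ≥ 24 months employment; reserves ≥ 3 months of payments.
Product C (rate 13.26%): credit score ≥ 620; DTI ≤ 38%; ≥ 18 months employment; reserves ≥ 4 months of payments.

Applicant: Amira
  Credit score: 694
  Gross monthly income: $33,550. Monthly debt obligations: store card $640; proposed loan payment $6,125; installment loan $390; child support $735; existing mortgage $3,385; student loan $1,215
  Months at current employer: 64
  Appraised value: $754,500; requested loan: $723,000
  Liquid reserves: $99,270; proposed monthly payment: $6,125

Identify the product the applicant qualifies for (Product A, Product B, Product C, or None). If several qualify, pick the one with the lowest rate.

Total debts = (640 + 6,125 + 390 + 735 + 3,385 + 1,215) = 12,490; DTI = 12,490/33,550 = 37.2%.
LTV = 723,000/754,500 = 95.8%.
Reserves = 99,270/6,125 = 16.2 months.
Product A: score 694 ≥ 640; DTI 37.2% ≤ 50%; LTV 95.8% ≤ 97%; employment 64 ≥ 12 mo → qualifies.
Product B: score 694 ≥ 600; DTI 37.2% ≤ 45%; LTV 95.8% > 90%; employment 64 ≥ 24 mo; reserves 16.2 ≥ 3 mo → does not qualify.
Product C: score 694 ≥ 620; DTI 37.2% ≤ 38%; employment 64 ≥ 18 mo; reserves 16.2 ≥ 4 mo → qualifies.
Qualifying: Product A, Product C. Lowest rate is 8.47% → Product A.

Product A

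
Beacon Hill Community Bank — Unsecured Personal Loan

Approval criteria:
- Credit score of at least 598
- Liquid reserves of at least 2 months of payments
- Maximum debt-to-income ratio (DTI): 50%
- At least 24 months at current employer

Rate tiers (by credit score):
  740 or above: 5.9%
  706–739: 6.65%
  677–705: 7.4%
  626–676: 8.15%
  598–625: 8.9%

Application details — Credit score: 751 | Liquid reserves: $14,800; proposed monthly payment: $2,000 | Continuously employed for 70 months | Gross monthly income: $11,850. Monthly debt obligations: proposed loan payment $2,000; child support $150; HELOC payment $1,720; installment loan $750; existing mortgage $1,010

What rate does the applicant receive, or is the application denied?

Approved at 5.9%

Credit score 751 ≥ 598 (meets minimum)
Employment 70 ≥ 24 months
Liquid reserves cover 14,800/2,000 = 7.4 months — ≥ 2 required
Total monthly debts = (2,000 + 150 + 1,720 + 750 + 1,010) = 5,630. DTI = 5,630/11,850 = 47.5% ≤ 50%
All requirements met. Score 751 falls in the 740 or above tier → 5.9%.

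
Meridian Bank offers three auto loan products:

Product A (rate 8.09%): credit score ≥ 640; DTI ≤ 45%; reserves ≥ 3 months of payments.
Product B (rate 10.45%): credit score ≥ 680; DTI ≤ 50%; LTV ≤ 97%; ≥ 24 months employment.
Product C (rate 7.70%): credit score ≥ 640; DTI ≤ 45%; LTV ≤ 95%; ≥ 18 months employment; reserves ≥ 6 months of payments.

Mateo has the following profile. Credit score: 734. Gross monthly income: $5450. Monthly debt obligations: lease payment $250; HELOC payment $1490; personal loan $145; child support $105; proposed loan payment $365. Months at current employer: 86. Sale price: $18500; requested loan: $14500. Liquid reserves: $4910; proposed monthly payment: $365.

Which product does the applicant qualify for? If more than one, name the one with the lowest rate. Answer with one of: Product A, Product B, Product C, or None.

Product C

Total debts = (250 + 1,490 + 145 + 105 + 365) = 2,355; DTI = 2,355/5,450 = 43.2%.
LTV = 14,500/18,500 = 78.4%.
Reserves = 4,910/365 = 13.5 months.
Product A: score 734 ≥ 640; DTI 43.2% ≤ 45%; reserves 13.5 ≥ 3 mo → qualifies.
Product B: score 734 ≥ 680; DTI 43.2% ≤ 50%; LTV 78.4% ≤ 97%; employment 86 ≥ 24 mo → qualifies.
Product C: score 734 ≥ 640; DTI 43.2% ≤ 45%; LTV 78.4% ≤ 95%; employment 86 ≥ 18 mo; reserves 13.5 ≥ 6 mo → qualifies.
Qualifying: Product A, Product B, Product C. Lowest rate is 7.70% → Product C.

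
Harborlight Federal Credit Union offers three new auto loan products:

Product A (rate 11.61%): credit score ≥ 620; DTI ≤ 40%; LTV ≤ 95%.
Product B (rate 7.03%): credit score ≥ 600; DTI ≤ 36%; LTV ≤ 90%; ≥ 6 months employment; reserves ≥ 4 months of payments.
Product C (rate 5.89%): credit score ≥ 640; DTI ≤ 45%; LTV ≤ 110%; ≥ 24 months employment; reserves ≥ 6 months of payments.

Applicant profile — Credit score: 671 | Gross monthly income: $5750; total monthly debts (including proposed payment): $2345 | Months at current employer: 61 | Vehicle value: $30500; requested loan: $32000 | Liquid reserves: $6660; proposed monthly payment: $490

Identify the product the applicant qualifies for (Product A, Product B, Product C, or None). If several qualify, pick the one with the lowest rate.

DTI = 2,345/5,750 = 40.8%.
LTV = 32,000/30,500 = 104.9%.
Reserves = 6,660/490 = 13.6 months.
Product A: score 671 ≥ 620; DTI 40.8% > 40%; LTV 104.9% > 95% → does not qualify.
Product B: score 671 ≥ 600; DTI 40.8% > 36%; LTV 104.9% > 90%; employment 61 ≥ 6 mo; reserves 13.6 ≥ 4 mo → does not qualify.
Product C: score 671 ≥ 640; DTI 40.8% ≤ 45%; LTV 104.9% ≤ 110%; employment 61 ≥ 24 mo; reserves 13.6 ≥ 6 mo → qualifies.

Product C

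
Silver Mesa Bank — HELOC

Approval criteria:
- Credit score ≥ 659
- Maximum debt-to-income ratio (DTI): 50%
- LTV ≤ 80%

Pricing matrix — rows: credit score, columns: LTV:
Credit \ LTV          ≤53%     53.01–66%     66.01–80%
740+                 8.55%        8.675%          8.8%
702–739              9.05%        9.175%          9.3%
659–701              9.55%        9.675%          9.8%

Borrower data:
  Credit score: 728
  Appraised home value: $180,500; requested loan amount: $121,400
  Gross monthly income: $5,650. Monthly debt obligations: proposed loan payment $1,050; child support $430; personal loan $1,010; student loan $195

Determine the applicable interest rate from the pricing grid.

Credit score 728 ≥ 659; Total monthly debts = (1,050 + 430 + 1,010 + 195) = 2,685. Debt-to-income = 2,685/5,650 = 47.5% — meets 50% limit
LTV: 121,400 ÷ 180,500 = 67.3%, within 80% cap
Score 728 is in the 702–739 band; LTV 67.3% is in the 66.01–80% band → 9.3%.

9.3%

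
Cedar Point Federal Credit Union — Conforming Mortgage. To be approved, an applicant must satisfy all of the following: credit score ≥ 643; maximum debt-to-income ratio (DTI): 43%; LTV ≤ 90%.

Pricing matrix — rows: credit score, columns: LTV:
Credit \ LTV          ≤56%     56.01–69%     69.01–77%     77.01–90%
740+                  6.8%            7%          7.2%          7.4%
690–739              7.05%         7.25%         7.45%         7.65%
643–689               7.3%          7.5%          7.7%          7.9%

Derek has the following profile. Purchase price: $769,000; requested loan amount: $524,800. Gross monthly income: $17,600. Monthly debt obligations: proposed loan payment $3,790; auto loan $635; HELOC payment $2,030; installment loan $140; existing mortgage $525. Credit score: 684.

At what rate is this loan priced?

7.5%

Credit score 684 ≥ 643; Total monthly debts = (3,790 + 635 + 2,030 + 140 + 525) = 7,120. Debt-to-income = 7,120/17,600 = 40.5% — meets 43% limit
LTV: 524,800 ÷ 769,000 = 68.2%, within 90% cap
Credit 684 → row 643–689; LTV 68.2% → column 56.01–69%. Grid cell → 7.5%.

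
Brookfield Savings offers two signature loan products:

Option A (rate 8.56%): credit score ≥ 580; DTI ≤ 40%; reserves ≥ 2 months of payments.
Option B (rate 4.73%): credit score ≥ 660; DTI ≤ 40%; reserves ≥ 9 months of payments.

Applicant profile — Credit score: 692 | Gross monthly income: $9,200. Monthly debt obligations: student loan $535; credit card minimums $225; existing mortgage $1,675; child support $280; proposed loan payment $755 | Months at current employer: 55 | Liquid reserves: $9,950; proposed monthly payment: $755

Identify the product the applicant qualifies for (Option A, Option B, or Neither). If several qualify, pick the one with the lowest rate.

Total debts = (535 + 225 + 1,675 + 280 + 755) = 3,470; DTI = 3,470/9,200 = 37.7%.
Reserves = 9,950/755 = 13.2 months.
Option A: score 692 ≥ 580; DTI 37.7% ≤ 40%; reserves 13.2 ≥ 2 mo → qualifies.
Option B: score 692 ≥ 660; DTI 37.7% ≤ 40%; reserves 13.2 ≥ 9 mo → qualifies.
Qualifying: Option A, Option B. Lowest rate is 4.73% → Option B.

Option B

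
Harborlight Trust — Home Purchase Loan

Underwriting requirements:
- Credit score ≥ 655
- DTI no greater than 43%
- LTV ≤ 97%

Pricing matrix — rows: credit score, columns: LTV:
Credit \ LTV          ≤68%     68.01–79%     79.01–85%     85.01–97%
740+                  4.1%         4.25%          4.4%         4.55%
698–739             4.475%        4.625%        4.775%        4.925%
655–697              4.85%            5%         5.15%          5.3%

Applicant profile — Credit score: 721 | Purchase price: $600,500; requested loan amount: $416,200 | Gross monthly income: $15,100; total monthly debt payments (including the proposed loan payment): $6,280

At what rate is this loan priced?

Credit score 721 ≥ 655; Debt-to-income = 6,280/15,100 = 41.6% — meets 43% limit
LTV = 416,200/600,500 = 69.3% ≤ 97%
Row: 721 falls in 698–739. Column: 69.3% falls in 68.01–79%. Rate = 4.625%.

4.625%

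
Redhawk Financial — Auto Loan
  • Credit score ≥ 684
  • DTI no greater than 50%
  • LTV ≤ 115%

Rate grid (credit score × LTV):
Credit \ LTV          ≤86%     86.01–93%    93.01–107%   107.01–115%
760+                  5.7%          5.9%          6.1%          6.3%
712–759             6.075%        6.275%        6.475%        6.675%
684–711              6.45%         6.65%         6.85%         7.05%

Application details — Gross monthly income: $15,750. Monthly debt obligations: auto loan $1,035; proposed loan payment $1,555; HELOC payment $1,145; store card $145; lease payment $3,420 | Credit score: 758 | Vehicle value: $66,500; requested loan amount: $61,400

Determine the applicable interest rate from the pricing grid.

6.275%

Credit score 758 ≥ 684; Total monthly debts = (1,035 + 1,555 + 1,145 + 145 + 3,420) = 7,300. DTI = 7,300/15,750 = 46.3% ≤ 50%
LTV: 61,400 ÷ 66,500 = 92.3%, within 115% cap
Score 758 is in the 712–759 band; LTV 92.3% is in the 86.01–93% band → 6.275%.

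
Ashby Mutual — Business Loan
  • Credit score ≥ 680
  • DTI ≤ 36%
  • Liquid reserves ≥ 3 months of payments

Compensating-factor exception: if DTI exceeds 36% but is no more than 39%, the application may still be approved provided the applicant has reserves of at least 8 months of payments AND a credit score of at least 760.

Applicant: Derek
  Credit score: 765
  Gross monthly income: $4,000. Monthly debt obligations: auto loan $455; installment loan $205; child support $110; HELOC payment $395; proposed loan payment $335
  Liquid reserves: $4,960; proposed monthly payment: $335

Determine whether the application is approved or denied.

Credit score 765 ≥ 680 (meets base)
Total debts = (455 + 205 + 110 + 395 + 335) = 1,500. DTI = 1,500/4,000 = 37.5% > 36% — standard DTI limit exceeded.
Liquid reserves cover 4,960/335 = 14.8 months — ≥ 3 required
37.5% falls in the override range (36%–39%), so the compensating-factor test applies.
Reserves 14.8 ≥ 8 months; credit score 765 ≥ 760.
Both compensating conditions met → exception applies.

Approved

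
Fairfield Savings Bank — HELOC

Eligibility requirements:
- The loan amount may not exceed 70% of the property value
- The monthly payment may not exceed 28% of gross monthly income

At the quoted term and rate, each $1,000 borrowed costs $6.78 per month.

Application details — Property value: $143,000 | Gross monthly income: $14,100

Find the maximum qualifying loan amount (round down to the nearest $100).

Payment cap: 28% × $14,100 = $3,948/month.
At $6.78 per $1,000, that supports 3,948/6.78 × 1,000 ≈ $582,300 → $582,300.
LTV cap: 70% × $143,000 = $100,100 → $100,100.
Binding constraint: loan-to-value.

$100,100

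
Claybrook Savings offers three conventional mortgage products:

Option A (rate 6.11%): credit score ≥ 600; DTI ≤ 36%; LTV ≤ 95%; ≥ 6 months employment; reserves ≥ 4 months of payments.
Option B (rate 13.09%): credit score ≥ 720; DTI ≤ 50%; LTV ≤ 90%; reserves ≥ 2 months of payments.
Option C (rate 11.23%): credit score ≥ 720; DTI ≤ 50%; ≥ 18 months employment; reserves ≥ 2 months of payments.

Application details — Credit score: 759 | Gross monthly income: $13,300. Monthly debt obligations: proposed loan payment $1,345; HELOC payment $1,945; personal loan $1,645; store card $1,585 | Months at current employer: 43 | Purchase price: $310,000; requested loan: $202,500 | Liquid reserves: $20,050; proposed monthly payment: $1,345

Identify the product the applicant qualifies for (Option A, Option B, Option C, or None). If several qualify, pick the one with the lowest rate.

Option C

Total debts = (1,345 + 1,945 + 1,645 + 1,585) = 6,520; DTI = 6,520/13,300 = 49%.
LTV = 202,500/310,000 = 65.3%.
Reserves = 20,050/1,345 = 14.9 months.
Option A: score 759 ≥ 600; DTI 49% > 36%; LTV 65.3% ≤ 95%; employment 43 ≥ 6 mo; reserves 14.9 ≥ 4 mo → does not qualify.
Option B: score 759 ≥ 720; DTI 49% ≤ 50%; LTV 65.3% ≤ 90%; reserves 14.9 ≥ 2 mo → qualifies.
Option C: score 759 ≥ 720; DTI 49% ≤ 50%; employment 43 ≥ 18 mo; reserves 14.9 ≥ 2 mo → qualifies.
Qualifying: Option B, Option C. Lowest rate is 11.23% → Option C.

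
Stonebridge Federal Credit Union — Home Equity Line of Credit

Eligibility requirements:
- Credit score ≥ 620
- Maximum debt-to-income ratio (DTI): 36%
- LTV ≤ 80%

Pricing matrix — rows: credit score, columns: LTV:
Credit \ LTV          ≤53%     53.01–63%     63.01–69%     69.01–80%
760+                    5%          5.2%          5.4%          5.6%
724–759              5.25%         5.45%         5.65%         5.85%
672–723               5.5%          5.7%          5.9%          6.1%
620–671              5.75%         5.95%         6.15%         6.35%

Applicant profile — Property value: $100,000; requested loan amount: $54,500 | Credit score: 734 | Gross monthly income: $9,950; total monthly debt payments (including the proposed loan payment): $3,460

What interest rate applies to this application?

5.45%

Credit score 734 ≥ 620; DTI = 3,460/9,950 = 34.8% ≤ 36%
Loan-to-value = 54,500/100,000 = 54.5% — pass (80% max)
Credit 734 → row 724–759; LTV 54.5% → column 53.01–63%. Grid cell → 5.45%.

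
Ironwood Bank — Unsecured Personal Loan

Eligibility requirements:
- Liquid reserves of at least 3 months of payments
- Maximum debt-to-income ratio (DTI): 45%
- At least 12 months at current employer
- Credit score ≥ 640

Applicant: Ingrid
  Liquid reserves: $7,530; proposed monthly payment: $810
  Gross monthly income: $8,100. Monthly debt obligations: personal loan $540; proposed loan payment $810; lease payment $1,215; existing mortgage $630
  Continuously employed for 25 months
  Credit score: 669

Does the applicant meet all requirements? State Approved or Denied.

Approved

Reserves = 7,530/810 = 9.3 months ≥ 3
Total monthly debts = (540 + 810 + 1,215 + 630) = 3,195. Debt-to-income = 3,195/8,100 = 39.4% — meets 45% limit
Employment 25 ≥ 12 months
Credit score 669 ≥ 640 (meets)
All criteria satisfied.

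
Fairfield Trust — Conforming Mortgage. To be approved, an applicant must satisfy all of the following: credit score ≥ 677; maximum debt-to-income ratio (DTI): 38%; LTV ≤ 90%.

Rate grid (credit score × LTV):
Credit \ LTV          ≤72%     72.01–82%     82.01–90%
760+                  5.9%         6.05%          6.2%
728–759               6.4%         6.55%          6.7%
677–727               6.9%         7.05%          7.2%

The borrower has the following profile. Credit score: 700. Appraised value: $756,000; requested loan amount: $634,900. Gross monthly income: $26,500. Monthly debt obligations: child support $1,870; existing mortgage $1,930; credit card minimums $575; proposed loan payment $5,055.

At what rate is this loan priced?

Credit score 700 ≥ 677; Total monthly debts = (1,870 + 1,930 + 575 + 5,055) = 9,430. Debt-to-income = 9,430/26,500 = 35.6% — meets 38% limit
Loan-to-value = 634,900/756,000 = 84% — pass (90% max)
Score 700 is in the 677–727 band; LTV 84% is in the 82.01–90% band → 7.2%.

7.2%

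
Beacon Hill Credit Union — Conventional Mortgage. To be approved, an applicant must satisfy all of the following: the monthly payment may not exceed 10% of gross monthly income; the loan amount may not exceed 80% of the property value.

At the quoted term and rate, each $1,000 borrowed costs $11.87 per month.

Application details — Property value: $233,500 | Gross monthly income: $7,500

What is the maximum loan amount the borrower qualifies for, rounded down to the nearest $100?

$63,100

Payment cap: 10% × $7,500 = $750/month.
At $11.87 per $1,000, that supports 750/11.87 × 1,000 ≈ $63,184 → $63,100.
LTV cap: 80% × $233,500 = $186,800 → $186,800.
Binding constraint: payment-to-income.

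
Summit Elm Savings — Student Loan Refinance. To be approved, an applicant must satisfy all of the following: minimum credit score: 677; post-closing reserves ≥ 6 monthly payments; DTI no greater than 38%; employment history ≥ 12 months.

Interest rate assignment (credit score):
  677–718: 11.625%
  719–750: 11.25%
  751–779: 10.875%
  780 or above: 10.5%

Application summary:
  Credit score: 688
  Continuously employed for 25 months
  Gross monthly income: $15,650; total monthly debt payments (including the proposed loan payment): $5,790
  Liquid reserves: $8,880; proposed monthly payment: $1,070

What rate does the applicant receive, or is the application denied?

Credit score 688 ≥ 677 (meets minimum)
Employment 25 ≥ 12 months
DTI = 5,790/15,650 = 37% ≤ 38%
Liquid reserves cover 8,880/1,070 = 8.3 months — ≥ 6 required
All requirements met. Score 688 falls in the 677–718 tier → 11.625%.

Approved at 11.625%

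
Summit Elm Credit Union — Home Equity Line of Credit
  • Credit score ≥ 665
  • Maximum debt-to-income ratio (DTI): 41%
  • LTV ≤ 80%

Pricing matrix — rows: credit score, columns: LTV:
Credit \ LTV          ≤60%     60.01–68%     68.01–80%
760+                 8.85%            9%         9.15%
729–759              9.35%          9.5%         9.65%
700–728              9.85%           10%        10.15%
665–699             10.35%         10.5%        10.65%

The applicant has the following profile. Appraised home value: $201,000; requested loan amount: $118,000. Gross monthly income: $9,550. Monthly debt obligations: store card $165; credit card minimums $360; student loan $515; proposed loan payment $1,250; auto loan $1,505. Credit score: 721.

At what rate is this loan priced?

Credit score 721 ≥ 665; Total monthly debts = (165 + 360 + 515 + 1,250 + 1,505) = 3,795. DTI = 3,795/9,550 = 39.7% ≤ 41%
LTV: 118,000 ÷ 201,000 = 58.7%, within 80% cap
Row: 721 falls in 700–728. Column: 58.7% falls in ≤60%. Rate = 9.85%.

9.85%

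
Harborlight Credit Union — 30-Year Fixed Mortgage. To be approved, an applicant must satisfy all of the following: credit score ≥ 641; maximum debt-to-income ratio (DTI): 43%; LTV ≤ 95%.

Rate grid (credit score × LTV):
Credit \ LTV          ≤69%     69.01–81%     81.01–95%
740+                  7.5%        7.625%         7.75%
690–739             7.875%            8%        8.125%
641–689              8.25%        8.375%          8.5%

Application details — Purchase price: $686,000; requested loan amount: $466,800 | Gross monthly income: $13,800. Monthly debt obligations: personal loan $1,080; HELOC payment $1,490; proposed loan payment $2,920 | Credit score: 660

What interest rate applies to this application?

Credit score 660 ≥ 641; Total monthly debts = (1,080 + 1,490 + 2,920) = 5,490. DTI = 5,490/13,800 = 39.8% ≤ 43%
LTV = 466,800/686,000 = 68% ≤ 95%
Credit 660 → row 641–689; LTV 68% → column ≤69%. Grid cell → 8.25%.

8.25%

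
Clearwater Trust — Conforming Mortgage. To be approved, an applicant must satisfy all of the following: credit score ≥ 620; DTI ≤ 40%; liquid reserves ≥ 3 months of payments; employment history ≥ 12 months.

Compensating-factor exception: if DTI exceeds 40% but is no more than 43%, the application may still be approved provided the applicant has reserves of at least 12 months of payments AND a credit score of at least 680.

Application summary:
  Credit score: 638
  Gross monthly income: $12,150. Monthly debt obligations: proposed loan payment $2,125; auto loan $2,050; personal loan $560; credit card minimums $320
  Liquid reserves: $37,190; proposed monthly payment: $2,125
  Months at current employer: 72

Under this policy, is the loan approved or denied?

Credit score 638 ≥ 620 (meets base)
Total debts = (2,125 + 2,050 + 560 + 320) = 5,055. DTI = 5,055/12,150 = 41.6% > 40% — standard DTI limit exceeded.
Reserves = 37,190/2,125 = 17.5 months ≥ 3
Employment 72 ≥ 12 months
DTI 41.6% is within the 40%–43% exception band; checking compensating factors.
Reserves 17.5 ≥ 12 months; credit score 638 < 680.
Compensating-factor requirement not fully met.

Denied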